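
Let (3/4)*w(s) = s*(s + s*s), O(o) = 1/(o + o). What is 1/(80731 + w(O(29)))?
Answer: 146334/11813690213 ≈ 1.2387e-5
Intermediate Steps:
O(o) = 1/(2*o)
w(s) = 4*s*(s + s²)/3 (w(s) = 4*(s*(s + s*s))/3 = 4*(s*(s + s²))/3 = 4*s*(s + s²)/3)
1/(80731 + w(O(29))) = 1/(80731 + 4*((½)/29)²*(1 + (½)/29)/3) = 1/(80731 + 4*((½)*(1/29))²*(1 + (½)*(1/29))/3) = 1/(80731 + 4*(1/58)²*(1 + 1/58)/3) = 1/(80731 + (4/3)*(1/3364)*(59/58)) = 1/(80731 + 59/146334) = 1/(11813690213/146334) = 146334/11813690213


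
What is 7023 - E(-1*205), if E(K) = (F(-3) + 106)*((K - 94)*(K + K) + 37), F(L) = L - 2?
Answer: -12378304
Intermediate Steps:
F(L) = -2 + L
E(K) = 3737 + 202*K*(-94 + K) (E(K) = ((-2 - 3) + 106)*((K - 94)*(K + K) + 37) = (-5 + 106)*((-94 + K)*(2*K) + 37) = 101*(2*K*(-94 + K) + 37) = 101*(37 + 2*K*(-94 + K)) = 3737 + 202*K*(-94 + K))
7023 - E(-1*205) = 7023 - (3737 - (-18988)*205 + 202*(-1*205)**2) = 7023 - (3737 - 18988*(-205) + 202*(-205)**2) = 7023 - (3737 + 3892540 + 202*42025) = 7023 - (3737 + 3892540 + 8489050) = 7023 - 1*12385327 = 7023 - 12385327 = -12378304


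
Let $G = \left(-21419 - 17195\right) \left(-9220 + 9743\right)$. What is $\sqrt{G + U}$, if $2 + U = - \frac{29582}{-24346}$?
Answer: $\frac{i \sqrt{61072494911497}}{1739} \approx 4493.9 i$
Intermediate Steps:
$U = - \frac{1365}{1739}$ ($U = -2 - \frac{29582}{-24346} = -2 - - \frac{2113}{1739} = -2 + \frac{2113}{1739} = - \frac{1365}{1739} \approx -0.78493$)
$G = -20195122$ ($G = \left(-38614\right) 523 = -20195122$)
$\sqrt{G + U} = \sqrt{-20195122 - \frac{1365}{1739}} = \sqrt{- \frac{35119318523}{1739}} = \frac{i \sqrt{61072494911497}}{1739}$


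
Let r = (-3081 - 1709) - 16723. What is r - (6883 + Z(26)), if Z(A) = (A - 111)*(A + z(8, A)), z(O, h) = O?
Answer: -25506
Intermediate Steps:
Z(A) = (-111 + A)*(8 + A) (Z(A) = (A - 111)*(A + 8) = (-111 + A)*(8 + A))
r = -21513 (r = -4790 - 16723 = -21513)
r - (6883 + Z(26)) = -21513 - (6883 + (-888 + 26² - 103*26)) = -21513 - (6883 + (-888 + 676 - 2678)) = -21513 - (6883 - 2890) = -21513 - 1*3993 = -21513 - 3993 = -25506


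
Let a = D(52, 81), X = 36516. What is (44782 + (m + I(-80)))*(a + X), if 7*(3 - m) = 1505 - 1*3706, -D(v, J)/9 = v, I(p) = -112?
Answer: 11351947776/7 ≈ 1.6217e+9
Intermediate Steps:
D(v, J) = -9*v
m = 2222/7 (m = 3 - (1505 - 1*3706)/7 = 3 - (1505 - 3706)/7 = 3 - 1/7*(-2201) = 3 + 2201/7 = 2222/7 ≈ 317.43)
a = -468 (a = -9*52 = -468)
(44782 + (m + I(-80)))*(a + X) = (44782 + (2222/7 - 112))*(-468 + 36516) = (44782 + 1438/7)*36048 = (314912/7)*36048 = 11351947776/7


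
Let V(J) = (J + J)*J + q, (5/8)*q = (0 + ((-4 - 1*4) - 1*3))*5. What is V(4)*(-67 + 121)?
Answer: -3024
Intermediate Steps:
q = -88 (q = 8*((0 + ((-4 - 1*4) - 1*3))*5)/5 = 8*((0 + ((-4 - 4) - 3))*5)/5 = 8*((0 + (-8 - 3))*5)/5 = 8*((0 - 11)*5)/5 = 8*(-11*5)/5 = (8/5)*(-55) = -88)
V(J) = -88 + 2*J² (V(J) = (J + J)*J - 88 = (2*J)*J - 88 = 2*J² - 88 = -88 + 2*J²)
V(4)*(-67 + 121) = (-88 + 2*4²)*(-67 + 121) = (-88 + 2*16)*54 = (-88 + 32)*54 = -56*54 = -3024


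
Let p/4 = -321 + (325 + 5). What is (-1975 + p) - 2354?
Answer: -4293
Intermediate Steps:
p = 36 (p = 4*(-321 + (325 + 5)) = 4*(-321 + 330) = 4*9 = 36)
(-1975 + p) - 2354 = (-1975 + 36) - 2354 = -1939 - 2354 = -4293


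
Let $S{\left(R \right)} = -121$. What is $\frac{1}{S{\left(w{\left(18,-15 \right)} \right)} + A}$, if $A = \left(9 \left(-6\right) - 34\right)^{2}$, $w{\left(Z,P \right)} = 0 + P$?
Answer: $\frac{1}{7623} \approx 0.00013118$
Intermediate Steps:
$w{\left(Z,P \right)} = P$
$A = 7744$ ($A = \left(-54 - 34\right)^{2} = \left(-88\right)^{2} = 7744$)
$\frac{1}{S{\left(w{\left(18,-15 \right)} \right)} + A} = \frac{1}{-121 + 7744} = \frac{1}{7623}$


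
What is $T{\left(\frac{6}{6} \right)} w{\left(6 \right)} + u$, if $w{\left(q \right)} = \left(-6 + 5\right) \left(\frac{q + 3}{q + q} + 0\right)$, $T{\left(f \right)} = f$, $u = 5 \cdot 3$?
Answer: $\frac{57}{4} \approx 14.25$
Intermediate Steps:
$u = 15$
$w{\left(q \right)} = - \frac{3 + q}{2 q}$ ($w{\left(q \right)} = - (\frac{3 + q}{2 q} + 0) = - \frac{3 + q}{2 q}$)
$T{\left(\frac{6}{6} \right)} w{\left(6 \right)} + u = \frac{6}{6} \frac{-3 - 6}{2 \cdot 6} + 15 = 6 \cdot \frac{1}{6} \cdot \frac{1}{2} \cdot \frac{1}{6} \left(-3 - 6\right) + 15 = 1 \cdot \frac{1}{2} \cdot \frac{1}{6} \left(-9\right) + 15 = 1 \left(- \frac{3}{4}\right) + 15 = - \frac{3}{4} + 15 = \frac{57}{4}$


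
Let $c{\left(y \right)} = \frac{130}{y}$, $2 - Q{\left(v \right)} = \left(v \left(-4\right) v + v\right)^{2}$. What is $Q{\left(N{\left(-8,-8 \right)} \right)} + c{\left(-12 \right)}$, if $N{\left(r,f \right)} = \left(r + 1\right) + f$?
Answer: $- \frac{5023403}{6} \approx -8.3723 \cdot 10^{5}$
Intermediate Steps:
$N{\left(r,f \right)} = 1 + f + r$ ($N{\left(r,f \right)} = \left(1 + r\right) + f = 1 + f + r$)
$Q{\left(v \right)} = 2 - \left(v - 4 v^{2}\right)^{2}$ ($Q{\left(v \right)} = 2 - \left(v \left(-4\right) v + v\right)^{2} = 2 - \left(- 4 v v + v\right)^{2} = 2 - \left(- 4 v^{2} + v\right)^{2} = 2 - \left(v - 4 v^{2}\right)^{2}$)
$Q{\left(N{\left(-8,-8 \right)} \right)} + c{\left(-12 \right)} = \left(2 - \left(1 - 8 - 8\right)^{2} \left(-1 + 4 \left(1 - 8 - 8\right)\right)^{2}\right) + \frac{130}{-12} = \left(2 - \left(-15\right)^{2} \left(-1 + 4 \left(-15\right)\right)^{2}\right) + 130 \left(- \frac{1}{12}\right) = \left(2 - 225 \left(-1 - 60\right)^{2}\right) - \frac{65}{6} = \left(2 - 225 \left(-61\right)^{2}\right) - \frac{65}{6} = \left(2 - 225 \cdot 3721\right) - \frac{65}{6} = \left(2 - 837225\right) - \frac{65}{6} = -837223 - \frac{65}{6} = - \frac{5023403}{6}$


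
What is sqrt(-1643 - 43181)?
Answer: 2*I*sqrt(11206) ≈ 211.72*I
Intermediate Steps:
sqrt(-1643 - 43181) = sqrt(-44824) = 2*I*sqrt(11206)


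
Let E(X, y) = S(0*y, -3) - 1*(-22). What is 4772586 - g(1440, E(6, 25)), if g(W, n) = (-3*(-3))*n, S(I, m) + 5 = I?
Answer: 4772433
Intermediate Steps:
S(I, m) = -5 + I
E(X, y) = 17 (E(X, y) = (-5 + 0*y) - 1*(-22) = (-5 + 0) + 22 = -5 + 22 = 17)
g(W, n) = 9*n
4772586 - g(1440, E(6, 25)) = 4772586 - 9*17 = 4772586 - 1*153 = 4772586 - 153 = 4772433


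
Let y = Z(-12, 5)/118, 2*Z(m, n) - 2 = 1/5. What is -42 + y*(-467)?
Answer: -54697/1180 ≈ -46.353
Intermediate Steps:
Z(m, n) = 11/10 (Z(m, n) = 1 + (½)/5 = 1 + (½)*(⅕) = 1 + ⅒ = 11/10)
y = 11/1180 (y = (11/10)/118 = (11/10)*(1/118) = 11/1180 ≈ 0.0093220)
-42 + y*(-467) = -42 + (11/1180)*(-467) = -42 - 5137/1180 = -54697/1180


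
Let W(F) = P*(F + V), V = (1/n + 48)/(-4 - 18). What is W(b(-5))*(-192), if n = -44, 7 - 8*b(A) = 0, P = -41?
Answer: -1243776/121 ≈ -10279.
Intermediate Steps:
b(A) = 7/8 (b(A) = 7/8 - ⅛*0 = 7/8 + 0 = 7/8)
V = -2111/968 (V = (1/(-44) + 48)/(-4 - 18) = (-1/44 + 48)/(-22) = (2111/44)*(-1/22) = -2111/968 ≈ -2.1808)
W(F) = 86551/968 - 41*F (W(F) = -41*(F - 2111/968) = -41*(-2111/968 + F) = 86551/968 - 41*F)
W(b(-5))*(-192) = (86551/968 - 41*7/8)*(-192) = (86551/968 - 287/8)*(-192) = (6478/121)*(-192) = -1243776/121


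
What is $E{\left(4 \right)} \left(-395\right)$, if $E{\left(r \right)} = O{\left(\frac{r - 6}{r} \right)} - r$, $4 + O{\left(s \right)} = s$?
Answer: $\frac{6715}{2} \approx 3357.5$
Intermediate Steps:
$O{\left(s \right)} = -4 + s$
$E{\left(r \right)} = -4 - r + \frac{-6 + r}{r}$ ($E{\left(r \right)} = \left(-4 + \frac{r - 6}{r}\right) - r = \left(-4 + \frac{-6 + r}{r}\right) - r = -4 - r + \frac{-6 + r}{r}$)
$E{\left(4 \right)} \left(-395\right) = \left(-3 - 4 - \frac{6}{4}\right) \left(-395\right) = \left(-3 - 4 - \frac{3}{2}\right) \left(-395\right) = \left(- \frac{17}{2}\right) \left(-395\right) = \frac{6715}{2}$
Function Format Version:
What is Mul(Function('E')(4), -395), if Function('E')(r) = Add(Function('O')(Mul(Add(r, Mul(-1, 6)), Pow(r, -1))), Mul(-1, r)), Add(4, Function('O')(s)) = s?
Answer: Rational(6715, 2) ≈ 3357.5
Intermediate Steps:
Function('O')(s) = Add(-4, s)
Function('E')(r) = Add(-4, Mul(-1, r), Mul(Pow(r, -1), Add(-6, r))) (Function('E')(r) = Add(Add(-4, Mul(Add(r, Mul(-1, 6)), Pow(r, -1))), Mul(-1, r)) = Add(Add(-4, Mul(Add(r, -6), Pow(r, -1))), Mul(-1, r)) = Add(Add(-4, Mul(Add(-6, r), Pow(r, -1))), Mul(-1, r)) = Add(Add(-4, Mul(Pow(r, -1), Add(-6, r))), Mul(-1, r)) = Add(-4, Mul(-1, r), Mul(Pow(r, -1), Add(-6, r))))
Mul(Function('E')(4), -395) = Mul(Add(-3, Mul(-1, 4), Mul(-6, Pow(4, -1))), -395) = Mul(Add(-3, -4, Mul(-6, Rational(1, 4))), -395) = Mul(Add(-3, -4, Rational(-3, 2)), -395) = Mul(Rational(-17, 2), -395) = Rational(6715, 2)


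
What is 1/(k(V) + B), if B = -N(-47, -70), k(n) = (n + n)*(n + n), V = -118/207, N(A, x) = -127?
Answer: 42849/5497519 ≈ 0.0077942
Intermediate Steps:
V = -118/207 (V = -118*1/207 = -118/207 ≈ -0.57005)
k(n) = 4*n² (k(n) = (2*n)*(2*n) = 4*n²)
B = 127 (B = -1*(-127) = 127)
1/(k(V) + B) = 1/(4*(-118/207)² + 127) = 1/(4*(13924/42849) + 127) = 1/(55696/42849 + 127) = 1/(5497519/42849) = 42849/5497519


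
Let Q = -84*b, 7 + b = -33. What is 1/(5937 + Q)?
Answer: 1/9297 ≈ 0.00010756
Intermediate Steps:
b = -40 (b = -7 - 33 = -40)
Q = 3360 (Q = -84*(-40) = 3360)
1/(5937 + Q) = 1/(5937 + 3360) = 1/9297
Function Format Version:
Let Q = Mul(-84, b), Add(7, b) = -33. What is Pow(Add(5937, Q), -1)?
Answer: Rational(1, 9297) ≈ 0.00010756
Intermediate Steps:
b = -40 (b = Add(-7, -33) = -40)
Q = 3360 (Q = Mul(-84, -40) = 3360)
Pow(Add(5937, Q), -1) = Pow(Add(5937, 3360), -1) = Pow(9297, -1) = Rational(1, 9297)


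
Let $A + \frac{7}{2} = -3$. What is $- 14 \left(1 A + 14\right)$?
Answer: $-105$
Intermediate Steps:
$A = - \frac{13}{2}$ ($A = - \frac{7}{2} - 3 = - \frac{13}{2} \approx -6.5$)
$- 14 \left(1 A + 14\right) = - 14 \left(1 \left(- \frac{13}{2}\right) + 14\right) = - 14 \left(- \frac{13}{2} + 14\right) = \left(-14\right) \frac{15}{2} = -105$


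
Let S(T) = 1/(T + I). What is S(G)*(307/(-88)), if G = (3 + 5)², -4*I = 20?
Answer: -307/5192 ≈ -0.059129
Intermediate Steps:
I = -5 (I = -¼*20 = -5)
G = 64 (G = 8² = 64)
S(T) = 1/(-5 + T) (S(T) = 1/(T - 5) = 1/(-5 + T))
S(G)*(307/(-88)) = (307/(-88))/(-5 + 64) = (307*(-1/88))/59 = (1/59)*(-307/88) = -307/5192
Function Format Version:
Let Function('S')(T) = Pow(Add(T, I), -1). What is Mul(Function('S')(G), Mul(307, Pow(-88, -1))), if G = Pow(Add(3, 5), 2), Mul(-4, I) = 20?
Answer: Rational(-307, 5192) ≈ -0.059129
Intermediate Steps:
I = -5 (I = Mul(Rational(-1, 4), 20) = -5)
G = 64 (G = Pow(8, 2) = 64)
Function('S')(T) = Pow(Add(-5, T), -1) (Function('S')(T) = Pow(Add(T, -5), -1) = Pow(Add(-5, T), -1))
Mul(Function('S')(G), Mul(307, Pow(-88, -1))) = Mul(Pow(Add(-5, 64), -1), Mul(307, Pow(-88, -1))) = Mul(Pow(59, -1), Mul(307, Rational(-1, 88))) = Mul(Rational(1, 59), Rational(-307, 88)) = Rational(-307, 5192)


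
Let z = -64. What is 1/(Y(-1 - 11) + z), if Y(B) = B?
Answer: -1/76 ≈ -0.013158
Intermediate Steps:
1/(Y(-1 - 11) + z) = 1/((-1 - 11) - 64) = 1/(-12 - 64) = 1/(-76) = -1/76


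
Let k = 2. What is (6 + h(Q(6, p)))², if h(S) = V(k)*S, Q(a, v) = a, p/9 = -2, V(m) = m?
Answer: 324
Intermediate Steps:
p = -18 (p = 9*(-2) = -18)
h(S) = 2*S
(6 + h(Q(6, p)))² = (6 + 2*6)² = (6 + 12)² = 18² = 324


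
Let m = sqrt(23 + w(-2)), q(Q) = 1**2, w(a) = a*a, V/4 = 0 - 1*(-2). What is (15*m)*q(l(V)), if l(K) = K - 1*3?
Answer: 45*sqrt(3) ≈ 77.942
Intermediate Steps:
V = 8 (V = 4*(0 - 1*(-2)) = 4*(0 + 2) = 4*2 = 8)
l(K) = -3 + K (l(K) = K - 3 = -3 + K)
w(a) = a**2
q(Q) = 1
m = 3*sqrt(3) (m = sqrt(23 + (-2)**2) = sqrt(23 + 4) = sqrt(27) = 3*sqrt(3) ≈ 5.1962)
(15*m)*q(l(V)) = (15*(3*sqrt(3)))*1 = (45*sqrt(3))*1 = 45*sqrt(3)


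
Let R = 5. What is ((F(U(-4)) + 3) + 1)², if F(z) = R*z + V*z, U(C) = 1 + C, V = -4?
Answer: 1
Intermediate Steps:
F(z) = z (F(z) = 5*z - 4*z = z)
((F(U(-4)) + 3) + 1)² = (((1 - 4) + 3) + 1)² = ((-3 + 3) + 1)² = (0 + 1)² = 1² = 1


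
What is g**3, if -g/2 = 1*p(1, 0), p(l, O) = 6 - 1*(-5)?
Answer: -10648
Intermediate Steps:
p(l, O) = 11 (p(l, O) = 6 + 5 = 11)
g = -22 (g = -2*11 = -22)
g**3 = (-22)**3 = -10648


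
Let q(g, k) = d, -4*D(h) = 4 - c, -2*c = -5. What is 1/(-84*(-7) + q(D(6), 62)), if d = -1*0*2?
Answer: 1/588 ≈ 0.0017007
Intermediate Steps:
c = 5/2 (c = -½*(-5) = 5/2 ≈ 2.5000)
d = 0 (d = 0*2 = 0)
D(h) = -3/8 (D(h) = -(4 - 1*5/2)/4 = -(4 - 5/2)/4 = -¼*3/2 = -3/8)
q(g, k) = 0
1/(-84*(-7) + q(D(6), 62)) = 1/(-84*(-7) + 0) = 1/(588 + 0) = 1/588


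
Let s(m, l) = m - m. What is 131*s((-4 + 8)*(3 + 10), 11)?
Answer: 0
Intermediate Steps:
s(m, l) = 0
131*s((-4 + 8)*(3 + 10), 11) = 131*0 = 0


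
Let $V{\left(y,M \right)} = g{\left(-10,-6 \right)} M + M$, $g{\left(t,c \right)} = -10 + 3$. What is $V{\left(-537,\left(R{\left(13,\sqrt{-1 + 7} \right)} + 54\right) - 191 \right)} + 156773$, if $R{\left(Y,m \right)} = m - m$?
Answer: $157595$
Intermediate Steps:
$g{\left(t,c \right)} = -7$
$R{\left(Y,m \right)} = 0$
$V{\left(y,M \right)} = - 6 M$ ($V{\left(y,M \right)} = - 7 M + M = - 6 M$)
$V{\left(-537,\left(R{\left(13,\sqrt{-1 + 7} \right)} + 54\right) - 191 \right)} + 156773 = - 6 \left(\left(0 + 54\right) - 191\right) + 156773 = - 6 \left(54 - 191\right) + 156773 = \left(-6\right) \left(-137\right) + 156773 = 822 + 156773 = 157595$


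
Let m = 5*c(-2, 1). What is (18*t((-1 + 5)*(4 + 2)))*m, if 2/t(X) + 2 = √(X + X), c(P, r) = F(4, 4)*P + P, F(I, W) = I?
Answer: -900/11 - 1800*√3/11 ≈ -365.24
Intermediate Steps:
c(P, r) = 5*P (c(P, r) = 4*P + P = 5*P)
m = -50 (m = 5*(5*(-2)) = 5*(-10) = -50)
t(X) = 2/(-2 + √2*√X) (t(X) = 2/(-2 + √(X + X)) = 2/(-2 + √(2*X)) = 2/(-2 + √2*√X))
(18*t((-1 + 5)*(4 + 2)))*m = (18*(2/(-2 + √2*√((-1 + 5)*(4 + 2)))))*(-50) = (18*(2/(-2 + √2*√(4*6))))*(-50) = (18*(2/(-2 + √2*√24)))*(-50) = (18*(2/(-2 + √2*(2*√6))))*(-50) = (18*(2/(-2 + 4*√3)))*(-50) = (36/(-2 + 4*√3))*(-50) = -1800/(-2 + 4*√3)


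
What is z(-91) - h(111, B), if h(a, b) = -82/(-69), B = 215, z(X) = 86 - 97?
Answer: -841/69 ≈ -12.188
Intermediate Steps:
z(X) = -11
h(a, b) = 82/69 (h(a, b) = -82*(-1/69) = 82/69)
z(-91) - h(111, B) = -11 - 1*82/69 = -11 - 82/69 = -841/69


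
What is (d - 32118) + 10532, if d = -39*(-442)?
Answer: -4348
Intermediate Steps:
d = 17238
(d - 32118) + 10532 = (17238 - 32118) + 10532 = -14880 + 10532 = -4348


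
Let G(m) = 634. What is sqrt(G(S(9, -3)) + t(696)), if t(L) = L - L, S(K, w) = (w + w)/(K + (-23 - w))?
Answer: sqrt(634) ≈ 25.179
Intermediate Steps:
S(K, w) = 2*w/(-23 + K - w) (S(K, w) = (2*w)/(-23 + K - w) = 2*w/(-23 + K - w))
t(L) = 0
sqrt(G(S(9, -3)) + t(696)) = sqrt(634 + 0) = sqrt(634)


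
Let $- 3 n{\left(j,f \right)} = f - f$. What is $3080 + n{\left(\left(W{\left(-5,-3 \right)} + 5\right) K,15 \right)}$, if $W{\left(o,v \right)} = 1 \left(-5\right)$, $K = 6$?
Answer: $3080$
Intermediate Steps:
$W{\left(o,v \right)} = -5$
$n{\left(j,f \right)} = 0$ ($n{\left(j,f \right)} = - \frac{f - f}{3} = \left(- \frac{1}{3}\right) 0 = 0$)
$3080 + n{\left(\left(W{\left(-5,-3 \right)} + 5\right) K,15 \right)} = 3080 + 0 = 3080$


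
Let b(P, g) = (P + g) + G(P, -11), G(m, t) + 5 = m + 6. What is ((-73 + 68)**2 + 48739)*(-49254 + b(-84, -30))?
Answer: -2411428564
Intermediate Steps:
G(m, t) = 1 + m (G(m, t) = -5 + (m + 6) = -5 + (6 + m) = 1 + m)
b(P, g) = 1 + g + 2*P (b(P, g) = (P + g) + (1 + P) = 1 + g + 2*P)
((-73 + 68)**2 + 48739)*(-49254 + b(-84, -30)) = ((-73 + 68)**2 + 48739)*(-49254 + (1 - 30 + 2*(-84))) = ((-5)**2 + 48739)*(-49254 + (1 - 30 - 168)) = (25 + 48739)*(-49254 - 197) = 48764*(-49451) = -2411428564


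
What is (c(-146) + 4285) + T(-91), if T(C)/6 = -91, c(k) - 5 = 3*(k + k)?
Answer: 2868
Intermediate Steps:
c(k) = 5 + 6*k (c(k) = 5 + 3*(k + k) = 5 + 3*(2*k) = 5 + 6*k)
T(C) = -546 (T(C) = 6*(-91) = -546)
(c(-146) + 4285) + T(-91) = ((5 + 6*(-146)) + 4285) - 546 = ((5 - 876) + 4285) - 546 = (-871 + 4285) - 546 = 3414 - 546 = 2868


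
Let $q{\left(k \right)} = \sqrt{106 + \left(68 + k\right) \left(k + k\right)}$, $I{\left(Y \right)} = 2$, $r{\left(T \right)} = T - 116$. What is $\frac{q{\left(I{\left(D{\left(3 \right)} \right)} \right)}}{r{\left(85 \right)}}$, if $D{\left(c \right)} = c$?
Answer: $- \frac{\sqrt{386}}{31} \approx -0.63377$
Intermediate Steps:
$r{\left(T \right)} = -116 + T$ ($r{\left(T \right)} = T - 116 = -116 + T$)
$q{\left(k \right)} = \sqrt{106 + 2 k \left(68 + k\right)}$ ($q{\left(k \right)} = \sqrt{106 + \left(68 + k\right) 2 k} = \sqrt{106 + 2 k \left(68 + k\right)}$)
$\frac{q{\left(I{\left(D{\left(3 \right)} \right)} \right)}}{r{\left(85 \right)}} = \frac{\sqrt{106 + 2 \cdot 2^{2} + 136 \cdot 2}}{-116 + 85} = \frac{\sqrt{106 + 2 \cdot 4 + 272}}{-31} = \sqrt{106 + 8 + 272} \left(- \frac{1}{31}\right) = \sqrt{386} \left(- \frac{1}{31}\right) = - \frac{\sqrt{386}}{31}$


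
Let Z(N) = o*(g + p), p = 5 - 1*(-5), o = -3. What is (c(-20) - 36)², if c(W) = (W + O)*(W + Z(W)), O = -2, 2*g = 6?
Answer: 1592644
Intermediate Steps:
g = 3 (g = (½)*6 = 3)
p = 10 (p = 5 + 5 = 10)
Z(N) = -39 (Z(N) = -3*(3 + 10) = -3*13 = -39)
c(W) = (-39 + W)*(-2 + W) (c(W) = (W - 2)*(W - 39) = (-2 + W)*(-39 + W) = (-39 + W)*(-2 + W))
(c(-20) - 36)² = ((78 + (-20)² - 41*(-20)) - 36)² = ((78 + 400 + 820) - 36)² = (1298 - 36)² = 1262² = 1592644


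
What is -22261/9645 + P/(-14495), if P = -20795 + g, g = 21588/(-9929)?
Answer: -242435299784/277623329295 ≈ -0.87325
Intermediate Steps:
g = -21588/9929 (g = 21588*(-1/9929) = -21588/9929 ≈ -2.1742)
P = -206495143/9929 (P = -20795 - 21588/9929 = -206495143/9929 ≈ -20797.)
-22261/9645 + P/(-14495) = -22261/9645 - 206495143/9929/(-14495) = -22261*1/9645 - 206495143/9929*(-1/14495) = -22261/9645 + 206495143/143920855 = -242435299784/277623329295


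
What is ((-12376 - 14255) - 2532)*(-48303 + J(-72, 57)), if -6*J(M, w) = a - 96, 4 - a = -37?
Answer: 2816786123/2 ≈ 1.4084e+9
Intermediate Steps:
a = 41 (a = 4 - 1*(-37) = 4 + 37 = 41)
J(M, w) = 55/6 (J(M, w) = -(41 - 96)/6 = -⅙*(-55) = 55/6)
((-12376 - 14255) - 2532)*(-48303 + J(-72, 57)) = ((-12376 - 14255) - 2532)*(-48303 + 55/6) = (-26631 - 2532)*(-289763/6) = -29163*(-289763/6) = 2816786123/2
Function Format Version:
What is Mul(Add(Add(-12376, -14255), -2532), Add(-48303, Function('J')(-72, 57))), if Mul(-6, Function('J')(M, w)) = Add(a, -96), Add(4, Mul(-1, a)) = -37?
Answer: Rational(2816786123, 2) ≈ 1.4084e+9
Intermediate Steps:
a = 41 (a = Add(4, Mul(-1, -37)) = Add(4, 37) = 41)
Function('J')(M, w) = Rational(55, 6) (Function('J')(M, w) = Mul(Rational(-1, 6), Add(41, -96)) = Mul(Rational(-1, 6), -55) = Rational(55, 6))
Mul(Add(Add(-12376, -14255), -2532), Add(-48303, Function('J')(-72, 57))) = Mul(Add(Add(-12376, -14255), -2532), Add(-48303, Rational(55, 6))) = Mul(Add(-26631, -2532), Rational(-289763, 6)) = Mul(-29163, Rational(-289763, 6)) = Rational(2816786123, 2)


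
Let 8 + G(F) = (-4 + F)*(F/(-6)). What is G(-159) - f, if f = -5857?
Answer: 3059/2 ≈ 1529.5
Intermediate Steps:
G(F) = -8 - F*(-4 + F)/6 (G(F) = -8 + (-4 + F)*(F/(-6)) = -8 + (-4 + F)*(F*(-1/6)) = -8 + (-4 + F)*(-F/6) = -8 - F*(-4 + F)/6)
G(-159) - f = (-8 - 1/6*(-159)**2 + (2/3)*(-159)) - 1*(-5857) = (-8 - 1/6*25281 - 106) + 5857 = (-8 - 8427/2 - 106) + 5857 = -8655/2 + 5857 = 3059/2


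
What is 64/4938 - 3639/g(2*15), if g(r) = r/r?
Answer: -8984659/2469 ≈ -3639.0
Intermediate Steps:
g(r) = 1
64/4938 - 3639/g(2*15) = 64/4938 - 3639/1 = 64*(1/4938) - 3639*1 = 32/2469 - 3639 = -8984659/2469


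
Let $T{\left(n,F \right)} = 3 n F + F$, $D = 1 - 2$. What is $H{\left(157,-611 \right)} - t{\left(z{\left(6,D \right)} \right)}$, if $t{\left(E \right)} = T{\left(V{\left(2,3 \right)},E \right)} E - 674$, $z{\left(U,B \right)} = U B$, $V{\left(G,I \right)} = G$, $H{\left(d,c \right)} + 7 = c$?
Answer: $-196$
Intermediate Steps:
$H{\left(d,c \right)} = -7 + c$
$D = -1$
$z{\left(U,B \right)} = B U$
$T{\left(n,F \right)} = F + 3 F n$ ($T{\left(n,F \right)} = 3 F n + F = F + 3 F n$)
$t{\left(E \right)} = -674 + 7 E^{2}$ ($t{\left(E \right)} = E \left(1 + 3 \cdot 2\right) E - 674 = E \left(1 + 6\right) E - 674 = E 7 E - 674 = 7 E E - 674 = 7 E^{2} - 674 = -674 + 7 E^{2}$)
$H{\left(157,-611 \right)} - t{\left(z{\left(6,D \right)} \right)} = \left(-7 - 611\right) - \left(-674 + 7 \left(\left(-1\right) 6\right)^{2}\right) = -618 - \left(-674 + 7 \left(-6\right)^{2}\right) = -618 - \left(-674 + 7 \cdot 36\right) = -618 - \left(-674 + 252\right) = -618 - -422 = -618 + 422 = -196$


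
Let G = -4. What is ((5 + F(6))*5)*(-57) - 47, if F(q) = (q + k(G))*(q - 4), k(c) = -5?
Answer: -2042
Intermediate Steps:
F(q) = (-5 + q)*(-4 + q) (F(q) = (q - 5)*(q - 4) = (-5 + q)*(-4 + q))
((5 + F(6))*5)*(-57) - 47 = ((5 + (20 + 6**2 - 9*6))*5)*(-57) - 47 = ((5 + (20 + 36 - 54))*5)*(-57) - 47 = ((5 + 2)*5)*(-57) - 47 = (7*5)*(-57) - 47 = 35*(-57) - 47 = -1995 - 47 = -2042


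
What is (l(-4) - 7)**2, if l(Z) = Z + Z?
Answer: 225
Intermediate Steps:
l(Z) = 2*Z
(l(-4) - 7)**2 = (2*(-4) - 7)**2 = (-8 - 7)**2 = (-15)**2 = 225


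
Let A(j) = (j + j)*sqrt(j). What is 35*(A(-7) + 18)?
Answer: 630 - 490*I*sqrt(7) ≈ 630.0 - 1296.4*I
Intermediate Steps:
A(j) = 2*j**(3/2) (A(j) = (2*j)*sqrt(j) = 2*j**(3/2))
35*(A(-7) + 18) = 35*(2*(-7)**(3/2) + 18) = 35*(2*(-7*I*sqrt(7)) + 18) = 35*(-14*I*sqrt(7) + 18) = 35*(18 - 14*I*sqrt(7)) = 630 - 490*I*sqrt(7)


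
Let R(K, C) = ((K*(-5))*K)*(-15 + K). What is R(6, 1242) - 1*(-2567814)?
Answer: 2569434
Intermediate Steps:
R(K, C) = -5*K**2*(-15 + K) (R(K, C) = ((-5*K)*K)*(-15 + K) = (-5*K**2)*(-15 + K) = -5*K**2*(-15 + K))
R(6, 1242) - 1*(-2567814) = 5*6**2*(15 - 1*6) - 1*(-2567814) = 5*36*(15 - 6) + 2567814 = 5*36*9 + 2567814 = 1620 + 2567814 = 2569434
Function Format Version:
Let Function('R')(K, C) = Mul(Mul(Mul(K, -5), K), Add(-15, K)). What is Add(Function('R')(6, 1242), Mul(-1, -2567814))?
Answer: 2569434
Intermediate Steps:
Function('R')(K, C) = Mul(-5, Pow(K, 2), Add(-15, K)) (Function('R')(K, C) = Mul(Mul(Mul(-5, K), K), Add(-15, K)) = Mul(Mul(-5, Pow(K, 2)), Add(-15, K)) = Mul(-5, Pow(K, 2), Add(-15, K)))
Add(Function('R')(6, 1242), Mul(-1, -2567814)) = Add(Mul(5, Pow(6, 2), Add(15, Mul(-1, 6))), Mul(-1, -2567814)) = Add(Mul(5, 36, Add(15, -6)), 2567814) = Add(Mul(5, 36, 9), 2567814) = Add(1620, 2567814) = 2569434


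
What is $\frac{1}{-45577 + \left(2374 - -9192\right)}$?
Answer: $- \frac{1}{34011} \approx -2.9402 \cdot 10^{-5}$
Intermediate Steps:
$\frac{1}{-45577 + \left(2374 - -9192\right)} = \frac{1}{-45577 + \left(2374 + 9192\right)} = \frac{1}{-45577 + 11566} = \frac{1}{-34011} = - \frac{1}{34011}$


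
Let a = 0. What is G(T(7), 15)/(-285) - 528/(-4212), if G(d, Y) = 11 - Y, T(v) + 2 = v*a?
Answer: 4648/33345 ≈ 0.13939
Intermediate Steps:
T(v) = -2 (T(v) = -2 + v*0 = -2 + 0 = -2)
G(T(7), 15)/(-285) - 528/(-4212) = (11 - 1*15)/(-285) - 528/(-4212) = (11 - 15)*(-1/285) - 528*(-1/4212) = -4*(-1/285) + 44/351 = 4/285 + 44/351 = 4648/33345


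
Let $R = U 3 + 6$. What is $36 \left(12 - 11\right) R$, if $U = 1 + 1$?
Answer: $432$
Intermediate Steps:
$U = 2$
$R = 12$ ($R = 2 \cdot 3 + 6 = 6 + 6 = 12$)
$36 \left(12 - 11\right) R = 36 \left(12 - 11\right) 12 = 36 \cdot 1 \cdot 12 = 36 \cdot 12 = 432$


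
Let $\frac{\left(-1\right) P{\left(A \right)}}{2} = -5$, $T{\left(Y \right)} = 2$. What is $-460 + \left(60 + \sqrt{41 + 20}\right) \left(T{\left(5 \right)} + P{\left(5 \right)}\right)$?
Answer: $260 + 12 \sqrt{61} \approx 353.72$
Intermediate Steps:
$P{\left(A \right)} = 10$ ($P{\left(A \right)} = \left(-2\right) \left(-5\right) = 10$)
$-460 + \left(60 + \sqrt{41 + 20}\right) \left(T{\left(5 \right)} + P{\left(5 \right)}\right) = -460 + \left(60 + \sqrt{41 + 20}\right) \left(2 + 10\right) = -460 + \left(60 + \sqrt{61}\right) 12 = -460 + \left(720 + 12 \sqrt{61}\right) = 260 + 12 \sqrt{61}$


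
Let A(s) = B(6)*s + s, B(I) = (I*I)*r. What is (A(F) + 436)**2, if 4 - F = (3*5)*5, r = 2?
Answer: 22534009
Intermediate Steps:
B(I) = 2*I**2 (B(I) = (I*I)*2 = I**2*2 = 2*I**2)
F = -71 (F = 4 - 3*5*5 = 4 - 15*5 = 4 - 1*75 = 4 - 75 = -71)
A(s) = 73*s (A(s) = (2*6**2)*s + s = (2*36)*s + s = 72*s + s = 73*s)
(A(F) + 436)**2 = (73*(-71) + 436)**2 = (-5183 + 436)**2 = (-4747)**2 = 22534009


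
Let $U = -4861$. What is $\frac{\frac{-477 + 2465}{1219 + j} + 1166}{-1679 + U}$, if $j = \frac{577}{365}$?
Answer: $- \frac{130048153}{728412120} \approx -0.17854$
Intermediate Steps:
$j = \frac{577}{365}$ ($j = 577 \cdot \frac{1}{365} = \frac{577}{365} \approx 1.5808$)
$\frac{\frac{-477 + 2465}{1219 + j} + 1166}{-1679 + U} = \frac{\frac{-477 + 2465}{1219 + \frac{577}{365}} + 1166}{-1679 - 4861} = \frac{\frac{1988}{\frac{445512}{365}} + 1166}{-6540} = \left(1988 \cdot \frac{365}{445512} + 1166\right) \left(- \frac{1}{6540}\right) = \left(\frac{181405}{111378} + 1166\right) \left(- \frac{1}{6540}\right) = \frac{130048153}{111378} \left(- \frac{1}{6540}\right) = - \frac{130048153}{728412120}$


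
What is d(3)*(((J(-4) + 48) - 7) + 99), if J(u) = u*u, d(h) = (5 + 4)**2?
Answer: 12636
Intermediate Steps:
d(h) = 81 (d(h) = 9**2 = 81)
J(u) = u**2
d(3)*(((J(-4) + 48) - 7) + 99) = 81*((((-4)**2 + 48) - 7) + 99) = 81*(((16 + 48) - 7) + 99) = 81*((64 - 7) + 99) = 81*(57 + 99) = 81*156 = 12636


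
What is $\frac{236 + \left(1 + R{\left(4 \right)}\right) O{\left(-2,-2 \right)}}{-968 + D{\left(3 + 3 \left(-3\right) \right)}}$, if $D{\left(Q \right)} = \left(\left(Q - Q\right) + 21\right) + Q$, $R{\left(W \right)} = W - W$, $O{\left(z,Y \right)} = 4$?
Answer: $- \frac{240}{953} \approx -0.25184$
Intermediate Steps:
$R{\left(W \right)} = 0$
$D{\left(Q \right)} = 21 + Q$ ($D{\left(Q \right)} = \left(0 + 21\right) + Q = 21 + Q$)
$\frac{236 + \left(1 + R{\left(4 \right)}\right) O{\left(-2,-2 \right)}}{-968 + D{\left(3 + 3 \left(-3\right) \right)}} = \frac{236 + \left(1 + 0\right) 4}{-968 + \left(21 + \left(3 + 3 \left(-3\right)\right)\right)} = \frac{236 + 1 \cdot 4}{-968 + \left(21 + \left(3 - 9\right)\right)} = \frac{236 + 4}{-968 + \left(21 - 6\right)} = \frac{240}{-968 + 15} = \frac{240}{-953} = 240 \left(- \frac{1}{953}\right) = - \frac{240}{953}$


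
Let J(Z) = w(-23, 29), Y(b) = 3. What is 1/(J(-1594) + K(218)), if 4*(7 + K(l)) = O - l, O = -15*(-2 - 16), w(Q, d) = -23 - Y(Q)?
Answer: -1/20 ≈ -0.050000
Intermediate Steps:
w(Q, d) = -26 (w(Q, d) = -23 - 1*3 = -23 - 3 = -26)
J(Z) = -26
O = 270 (O = -15*(-18) = 270)
K(l) = 121/2 - l/4 (K(l) = -7 + (270 - l)/4 = -7 + (135/2 - l/4) = 121/2 - l/4)
1/(J(-1594) + K(218)) = 1/(-26 + (121/2 - ¼*218)) = 1/(-26 + (121/2 - 109/2)) = 1/(-26 + 6) = 1/(-20) = -1/20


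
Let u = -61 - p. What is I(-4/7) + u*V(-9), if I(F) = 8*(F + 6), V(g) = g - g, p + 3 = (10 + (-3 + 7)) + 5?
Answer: 304/7 ≈ 43.429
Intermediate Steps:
p = 16 (p = -3 + ((10 + (-3 + 7)) + 5) = -3 + ((10 + 4) + 5) = -3 + (14 + 5) = -3 + 19 = 16)
V(g) = 0
I(F) = 48 + 8*F (I(F) = 8*(6 + F) = 48 + 8*F)
u = -77 (u = -61 - 1*16 = -61 - 16 = -77)
I(-4/7) + u*V(-9) = (48 + 8*(-4/7)) - 77*0 = (48 + 8*(-4*1/7)) + 0 = (48 + 8*(-4/7)) + 0 = (48 - 32/7) + 0 = 304/7 + 0 = 304/7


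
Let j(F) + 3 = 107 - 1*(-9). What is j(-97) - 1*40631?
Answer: -40518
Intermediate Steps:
j(F) = 113 (j(F) = -3 + (107 - 1*(-9)) = -3 + (107 + 9) = -3 + 116 = 113)
j(-97) - 1*40631 = 113 - 1*40631 = 113 - 40631 = -40518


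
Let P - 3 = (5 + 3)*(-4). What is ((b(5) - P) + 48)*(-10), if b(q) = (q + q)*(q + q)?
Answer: -1770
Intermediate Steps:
P = -29 (P = 3 + (5 + 3)*(-4) = 3 + 8*(-4) = 3 - 32 = -29)
b(q) = 4*q**2 (b(q) = (2*q)*(2*q) = 4*q**2)
((b(5) - P) + 48)*(-10) = ((4*5**2 - 1*(-29)) + 48)*(-10) = ((4*25 + 29) + 48)*(-10) = ((100 + 29) + 48)*(-10) = (129 + 48)*(-10) = 177*(-10) = -1770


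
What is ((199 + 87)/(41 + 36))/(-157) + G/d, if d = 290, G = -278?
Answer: -156531/159355 ≈ -0.98228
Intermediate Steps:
((199 + 87)/(41 + 36))/(-157) + G/d = ((199 + 87)/(41 + 36))/(-157) - 278/290 = (286/77)*(-1/157) - 278*1/290 = (286*(1/77))*(-1/157) - 139/145 = (26/7)*(-1/157) - 139/145 = -26/1099 - 139/145 = -156531/159355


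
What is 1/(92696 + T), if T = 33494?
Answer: 1/126190 ≈ 7.9246e-6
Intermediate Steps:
1/(92696 + T) = 1/(92696 + 33494) = 1/126190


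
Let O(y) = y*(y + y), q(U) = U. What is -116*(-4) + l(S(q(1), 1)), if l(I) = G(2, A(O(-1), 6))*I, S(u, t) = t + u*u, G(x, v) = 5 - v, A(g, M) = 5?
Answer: 464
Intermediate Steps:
O(y) = 2*y² (O(y) = y*(2*y) = 2*y²)
S(u, t) = t + u²
l(I) = 0 (l(I) = (5 - 1*5)*I = (5 - 5)*I = 0*I = 0)
-116*(-4) + l(S(q(1), 1)) = -116*(-4) + 0 = 464 + 0 = 464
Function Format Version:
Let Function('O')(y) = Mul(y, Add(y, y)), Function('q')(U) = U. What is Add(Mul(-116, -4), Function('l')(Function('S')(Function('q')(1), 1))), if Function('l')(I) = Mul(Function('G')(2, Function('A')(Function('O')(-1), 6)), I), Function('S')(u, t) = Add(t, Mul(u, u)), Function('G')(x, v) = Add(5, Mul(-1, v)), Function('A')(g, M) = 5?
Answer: 464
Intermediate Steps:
Function('O')(y) = Mul(2, Pow(y, 2)) (Function('O')(y) = Mul(y, Mul(2, y)) = Mul(2, Pow(y, 2)))
Function('S')(u, t) = Add(t, Pow(u, 2))
Function('l')(I) = 0 (Function('l')(I) = Mul(Add(5, Mul(-1, 5)), I) = Mul(Add(5, -5), I) = Mul(0, I) = 0)
Add(Mul(-116, -4), Function('l')(Function('S')(Function('q')(1), 1))) = Add(Mul(-116, -4), 0) = Add(464, 0) = 464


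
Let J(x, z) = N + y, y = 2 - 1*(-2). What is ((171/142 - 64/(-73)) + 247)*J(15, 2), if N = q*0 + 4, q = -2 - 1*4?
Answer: 10327892/5183 ≈ 1992.6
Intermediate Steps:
q = -6 (q = -2 - 4 = -6)
y = 4 (y = 2 + 2 = 4)
N = 4 (N = -6*0 + 4 = 0 + 4 = 4)
J(x, z) = 8 (J(x, z) = 4 + 4 = 8)
((171/142 - 64/(-73)) + 247)*J(15, 2) = ((171/142 - 64/(-73)) + 247)*8 = ((171*(1/142) - 64*(-1/73)) + 247)*8 = ((171/142 + 64/73) + 247)*8 = (21571/10366 + 247)*8 = (2581973/10366)*8 = 10327892/5183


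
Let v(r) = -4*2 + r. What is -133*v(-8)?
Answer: 2128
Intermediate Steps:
v(r) = -8 + r
-133*v(-8) = -133*(-8 - 8) = -133*(-16) = 2128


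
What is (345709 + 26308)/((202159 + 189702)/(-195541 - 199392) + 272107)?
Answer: 146921789861/107463641970 ≈ 1.3672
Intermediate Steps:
(345709 + 26308)/((202159 + 189702)/(-195541 - 199392) + 272107) = 372017/(391861/(-394933) + 272107) = 372017/(391861*(-1/394933) + 272107) = 372017/(-391861/394933 + 272107) = 372017/(107463641970/394933) = 372017*(394933/107463641970) = 146921789861/107463641970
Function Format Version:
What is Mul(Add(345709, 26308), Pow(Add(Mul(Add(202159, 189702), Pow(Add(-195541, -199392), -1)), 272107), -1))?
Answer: Rational(146921789861, 107463641970) ≈ 1.3672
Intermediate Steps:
Mul(Add(345709, 26308), Pow(Add(Mul(Add(202159, 189702), Pow(Add(-195541, -199392), -1)), 272107), -1)) = Mul(372017, Pow(Add(Mul(391861, Pow(-394933, -1)), 272107), -1)) = Mul(372017, Pow(Add(Mul(391861, Rational(-1, 394933)), 272107), -1)) = Mul(372017, Pow(Add(Rational(-391861, 394933), 272107), -1)) = Mul(372017, Pow(Rational(107463641970, 394933), -1)) = Mul(372017, Rational(394933, 107463641970)) = Rational(146921789861, 107463641970)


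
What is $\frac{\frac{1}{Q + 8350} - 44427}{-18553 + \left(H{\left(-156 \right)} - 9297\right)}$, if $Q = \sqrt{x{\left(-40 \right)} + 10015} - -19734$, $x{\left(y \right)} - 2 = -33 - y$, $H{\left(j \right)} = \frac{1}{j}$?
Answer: $\frac{32536790669110}{20396376740049} + \frac{13 \sqrt{2506}}{142774637180343} \approx 1.5952$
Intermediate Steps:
$x{\left(y \right)} = -31 - y$ ($x{\left(y \right)} = 2 - \left(33 + y\right) = -31 - y$)
$Q = 19734 + 2 \sqrt{2506}$ ($Q = \sqrt{\left(-31 - -40\right) + 10015} - -19734 = \sqrt{\left(-31 + 40\right) + 10015} + 19734 = \sqrt{9 + 10015} + 19734 = \sqrt{10024} + 19734 = 2 \sqrt{2506} + 19734 = 19734 + 2 \sqrt{2506} \approx 19834.0$)
$\frac{\frac{1}{Q + 8350} - 44427}{-18553 + \left(H{\left(-156 \right)} - 9297\right)} = \frac{\frac{1}{\left(19734 + 2 \sqrt{2506}\right) + 8350} - 44427}{-18553 - \left(9297 - \frac{1}{-156}\right)} = \frac{\frac{1}{28084 + 2 \sqrt{2506}} - 44427}{-18553 - \frac{1450333}{156}} = \frac{-44427 + \frac{1}{28084 + 2 \sqrt{2506}}}{-18553 - \frac{1450333}{156}} = \frac{-44427 + \frac{1}{28084 + 2 \sqrt{2506}}}{- \frac{4344601}{156}} = \left(-44427 + \frac{1}{28084 + 2 \sqrt{2506}}\right) \left(- \frac{156}{4344601}\right) = \frac{6930612}{4344601} - \frac{156}{4344601 \left(28084 + 2 \sqrt{2506}\right)}$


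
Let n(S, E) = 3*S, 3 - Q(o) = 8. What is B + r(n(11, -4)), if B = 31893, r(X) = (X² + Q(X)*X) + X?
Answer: 32850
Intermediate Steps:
Q(o) = -5 (Q(o) = 3 - 1*8 = 3 - 8 = -5)
r(X) = X² - 4*X (r(X) = (X² - 5*X) + X = X² - 4*X)
B + r(n(11, -4)) = 31893 + (3*11)*(-4 + 3*11) = 31893 + 33*(-4 + 33) = 31893 + 33*29 = 31893 + 957 = 32850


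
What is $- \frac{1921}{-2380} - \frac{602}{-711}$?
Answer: $\frac{164623}{99540} \approx 1.6538$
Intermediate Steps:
$- \frac{1921}{-2380} - \frac{602}{-711} = \left(-1921\right) \left(- \frac{1}{2380}\right) - - \frac{602}{711} = \frac{113}{140} + \frac{602}{711} = \frac{164623}{99540}$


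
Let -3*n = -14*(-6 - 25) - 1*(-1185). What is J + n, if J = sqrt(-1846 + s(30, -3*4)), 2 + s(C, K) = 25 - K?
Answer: -1619/3 + I*sqrt(1811) ≈ -539.67 + 42.556*I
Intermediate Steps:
s(C, K) = 23 - K (s(C, K) = -2 + (25 - K) = 23 - K)
n = -1619/3 (n = -(-14*(-6 - 25) - 1*(-1185))/3 = -(-14*(-31) + 1185)/3 = -(434 + 1185)/3 = -1/3*1619 = -1619/3 ≈ -539.67)
J = I*sqrt(1811) (J = sqrt(-1846 + (23 - (-3)*4)) = sqrt(-1846 + (23 - 1*(-12))) = sqrt(-1846 + (23 + 12)) = sqrt(-1846 + 35) = sqrt(-1811) = I*sqrt(1811) ≈ 42.556*I)
J + n = I*sqrt(1811) - 1619/3 = -1619/3 + I*sqrt(1811)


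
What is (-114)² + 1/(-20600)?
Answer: 267717599/20600 ≈ 12996.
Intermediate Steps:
(-114)² + 1/(-20600) = 12996 - 1/20600 = 267717599/20600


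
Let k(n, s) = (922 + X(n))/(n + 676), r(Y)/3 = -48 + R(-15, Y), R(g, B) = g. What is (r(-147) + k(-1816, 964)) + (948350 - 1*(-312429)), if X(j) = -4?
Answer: 239511947/190 ≈ 1.2606e+6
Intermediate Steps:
r(Y) = -189 (r(Y) = 3*(-48 - 15) = 3*(-63) = -189)
k(n, s) = 918/(676 + n) (k(n, s) = (922 - 4)/(n + 676) = 918/(676 + n))
(r(-147) + k(-1816, 964)) + (948350 - 1*(-312429)) = (-189 + 918/(676 - 1816)) + (948350 - 1*(-312429)) = (-189 + 918/(-1140)) + (948350 + 312429) = (-189 + 918*(-1/1140)) + 1260779 = (-189 - 153/190) + 1260779 = -36063/190 + 1260779 = 239511947/190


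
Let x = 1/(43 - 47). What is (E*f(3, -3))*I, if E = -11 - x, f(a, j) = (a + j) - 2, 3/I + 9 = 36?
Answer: 43/18 ≈ 2.3889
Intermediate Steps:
I = ⅑ (I = 3/(-9 + 36) = 3/27 = 3*(1/27) = ⅑ ≈ 0.11111)
f(a, j) = -2 + a + j
x = -¼ (x = 1/(-4) = -¼ ≈ -0.25000)
E = -43/4 (E = -11 - 1*(-¼) = -11 + ¼ = -43/4 ≈ -10.750)
(E*f(3, -3))*I = -43*(-2 + 3 - 3)/4*(⅑) = -43/4*(-2)*(⅑) = (43/2)*(⅑) = 43/18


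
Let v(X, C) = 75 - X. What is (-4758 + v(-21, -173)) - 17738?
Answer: -22400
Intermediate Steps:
(-4758 + v(-21, -173)) - 17738 = (-4758 + (75 - 1*(-21))) - 17738 = (-4758 + (75 + 21)) - 17738 = (-4758 + 96) - 17738 = -4662 - 17738 = -22400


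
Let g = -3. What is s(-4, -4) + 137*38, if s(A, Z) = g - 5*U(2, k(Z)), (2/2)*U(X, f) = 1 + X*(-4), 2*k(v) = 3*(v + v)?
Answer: 5238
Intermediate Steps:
k(v) = 3*v (k(v) = (3*(v + v))/2 = (3*(2*v))/2 = (6*v)/2 = 3*v)
U(X, f) = 1 - 4*X (U(X, f) = 1 + X*(-4) = 1 - 4*X)
s(A, Z) = 32 (s(A, Z) = -3 - 5*(1 - 4*2) = -3 - 5*(1 - 8) = -3 - 5*(-7) = -3 + 35 = 32)
s(-4, -4) + 137*38 = 32 + 137*38 = 32 + 5206 = 5238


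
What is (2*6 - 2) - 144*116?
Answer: -16694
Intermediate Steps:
(2*6 - 2) - 144*116 = (12 - 2) - 16704 = 10 - 16704 = -16694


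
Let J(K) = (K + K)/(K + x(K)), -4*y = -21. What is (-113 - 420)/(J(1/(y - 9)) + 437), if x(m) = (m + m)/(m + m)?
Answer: -5863/4799 ≈ -1.2217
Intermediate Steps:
y = 21/4 (y = -¼*(-21) = 21/4 ≈ 5.2500)
x(m) = 1 (x(m) = (2*m)/((2*m)) = (2*m)*(1/(2*m)) = 1)
J(K) = 2*K/(1 + K) (J(K) = (K + K)/(K + 1) = (2*K)/(1 + K) = 2*K/(1 + K))
(-113 - 420)/(J(1/(y - 9)) + 437) = (-113 - 420)/(2/((21/4 - 9)*(1 + 1/(21/4 - 9))) + 437) = -533/(2/((-15/4)*(1 + 1/(-15/4))) + 437) = -533/(2*(-4/15)/(1 - 4/15) + 437) = -533/(2*(-4/15)/(11/15) + 437) = -533/(2*(-4/15)*(15/11) + 437) = -533/(-8/11 + 437) = -533/4799/11 = -533*11/4799 = -5863/4799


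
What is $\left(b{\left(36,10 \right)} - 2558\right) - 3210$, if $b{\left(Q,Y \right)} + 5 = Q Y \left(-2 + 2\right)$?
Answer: $-5773$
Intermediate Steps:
$b{\left(Q,Y \right)} = -5$ ($b{\left(Q,Y \right)} = -5 + Q Y \left(-2 + 2\right) = -5 + Q Y 0 = -5 + 0 = -5$)
$\left(b{\left(36,10 \right)} - 2558\right) - 3210 = \left(-5 - 2558\right) - 3210 = -2563 - 3210 = -5773$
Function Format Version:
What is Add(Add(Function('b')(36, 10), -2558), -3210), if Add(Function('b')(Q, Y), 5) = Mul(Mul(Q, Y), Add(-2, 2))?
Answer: -5773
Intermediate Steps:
Function('b')(Q, Y) = -5 (Function('b')(Q, Y) = Add(-5, Mul(Mul(Q, Y), Add(-2, 2))) = Add(-5, Mul(Mul(Q, Y), 0)) = Add(-5, 0) = -5)
Add(Add(Function('b')(36, 10), -2558), -3210) = Add(Add(-5, -2558), -3210) = Add(-2563, -3210) = -5773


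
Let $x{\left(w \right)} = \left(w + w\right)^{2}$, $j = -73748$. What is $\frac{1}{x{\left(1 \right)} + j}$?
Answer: $- \frac{1}{73744} \approx -1.356 \cdot 10^{-5}$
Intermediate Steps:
$x{\left(w \right)} = 4 w^{2}$ ($x{\left(w \right)} = \left(2 w\right)^{2} = 4 w^{2}$)
$\frac{1}{x{\left(1 \right)} + j} = \frac{1}{4 \cdot 1^{2} - 73748} = \frac{1}{4 \cdot 1 - 73748} = \frac{1}{4 - 73748} = \frac{1}{-73744} = - \frac{1}{73744}$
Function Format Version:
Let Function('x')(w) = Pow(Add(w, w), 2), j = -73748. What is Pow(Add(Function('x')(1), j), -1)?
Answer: Rational(-1, 73744) ≈ -1.3560e-5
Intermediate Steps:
Function('x')(w) = Mul(4, Pow(w, 2)) (Function('x')(w) = Pow(Mul(2, w), 2) = Mul(4, Pow(w, 2)))
Pow(Add(Function('x')(1), j), -1) = Pow(Add(Mul(4, Pow(1, 2)), -73748), -1) = Pow(Add(Mul(4, 1), -73748), -1) = Pow(Add(4, -73748), -1) = Pow(-73744, -1) = Rational(-1, 73744)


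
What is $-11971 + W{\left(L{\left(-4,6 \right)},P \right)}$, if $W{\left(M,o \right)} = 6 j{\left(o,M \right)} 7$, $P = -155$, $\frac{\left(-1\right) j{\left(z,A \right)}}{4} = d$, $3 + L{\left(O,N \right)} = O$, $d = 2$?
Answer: $-12307$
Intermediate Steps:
$L{\left(O,N \right)} = -3 + O$
$j{\left(z,A \right)} = -8$ ($j{\left(z,A \right)} = \left(-4\right) 2 = -8$)
$W{\left(M,o \right)} = -336$ ($W{\left(M,o \right)} = 6 \left(-8\right) 7 = \left(-48\right) 7 = -336$)
$-11971 + W{\left(L{\left(-4,6 \right)},P \right)} = -11971 - 336 = -12307$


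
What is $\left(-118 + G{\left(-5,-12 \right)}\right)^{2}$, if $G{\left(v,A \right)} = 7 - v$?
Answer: $11236$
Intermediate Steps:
$\left(-118 + G{\left(-5,-12 \right)}\right)^{2} = \left(-118 + \left(7 - -5\right)\right)^{2} = \left(-118 + \left(7 + 5\right)\right)^{2} = \left(-118 + 12\right)^{2} = \left(-106\right)^{2} = 11236$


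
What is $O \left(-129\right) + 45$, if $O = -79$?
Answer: $10236$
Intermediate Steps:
$O \left(-129\right) + 45 = \left(-79\right) \left(-129\right) + 45 = 10191 + 45 = 10236$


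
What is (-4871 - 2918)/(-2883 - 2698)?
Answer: 7789/5581 ≈ 1.3956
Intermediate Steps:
(-4871 - 2918)/(-2883 - 2698) = -7789/(-5581) = -7789*(-1/5581) = 7789/5581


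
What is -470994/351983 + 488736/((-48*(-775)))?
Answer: 3218870556/272786825 ≈ 11.800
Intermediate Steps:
-470994/351983 + 488736/((-48*(-775))) = -470994*1/351983 + 488736/((-24*(-1550))) = -470994/351983 + 488736/37200 = -470994/351983 + 488736*(1/37200) = -470994/351983 + 10182/775 = 3218870556/272786825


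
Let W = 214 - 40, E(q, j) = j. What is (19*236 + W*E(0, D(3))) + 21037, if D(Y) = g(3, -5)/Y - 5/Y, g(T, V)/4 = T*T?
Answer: 27319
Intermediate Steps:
g(T, V) = 4*T² (g(T, V) = 4*(T*T) = 4*T²)
D(Y) = 31/Y (D(Y) = (4*3²)/Y - 5/Y = (4*9)/Y - 5/Y = 36/Y - 5/Y = 31/Y)
W = 174
(19*236 + W*E(0, D(3))) + 21037 = (19*236 + 174*(31/3)) + 21037 = (4484 + 174*(31*(⅓))) + 21037 = (4484 + 174*(31/3)) + 21037 = (4484 + 1798) + 21037 = 6282 + 21037 = 27319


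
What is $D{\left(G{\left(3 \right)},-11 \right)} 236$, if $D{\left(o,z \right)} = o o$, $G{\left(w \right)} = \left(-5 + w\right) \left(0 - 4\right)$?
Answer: $15104$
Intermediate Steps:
$G{\left(w \right)} = 20 - 4 w$ ($G{\left(w \right)} = \left(-5 + w\right) \left(-4\right) = 20 - 4 w$)
$D{\left(o,z \right)} = o^{2}$
$D{\left(G{\left(3 \right)},-11 \right)} 236 = \left(20 - 12\right)^{2} \cdot 236 = 8^{2} \cdot 236 = 64 \cdot 236 = 15104$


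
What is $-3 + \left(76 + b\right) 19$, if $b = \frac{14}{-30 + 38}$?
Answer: $\frac{5897}{4} \approx 1474.3$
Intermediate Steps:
$b = \frac{7}{4}$ ($b = \frac{14}{8} = 14 \cdot \frac{1}{8} = \frac{7}{4} \approx 1.75$)
$-3 + \left(76 + b\right) 19 = -3 + \left(76 + \frac{7}{4}\right) 19 = -3 + \frac{311}{4} \cdot 19 = -3 + \frac{5909}{4} = \frac{5897}{4}$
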